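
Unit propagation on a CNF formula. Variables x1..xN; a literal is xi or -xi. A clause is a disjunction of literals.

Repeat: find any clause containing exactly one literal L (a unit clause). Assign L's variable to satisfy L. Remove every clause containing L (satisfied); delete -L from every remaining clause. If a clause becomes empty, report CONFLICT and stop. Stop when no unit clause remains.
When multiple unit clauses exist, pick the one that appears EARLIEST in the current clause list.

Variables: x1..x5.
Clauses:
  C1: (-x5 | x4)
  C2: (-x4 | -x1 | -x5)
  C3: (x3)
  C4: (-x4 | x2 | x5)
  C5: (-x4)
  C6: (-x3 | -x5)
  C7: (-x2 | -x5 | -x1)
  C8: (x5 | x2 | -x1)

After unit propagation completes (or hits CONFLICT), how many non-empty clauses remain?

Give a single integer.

unit clause [3] forces x3=T; simplify:
  drop -3 from [-3, -5] -> [-5]
  satisfied 1 clause(s); 7 remain; assigned so far: [3]
unit clause [-4] forces x4=F; simplify:
  drop 4 from [-5, 4] -> [-5]
  satisfied 3 clause(s); 4 remain; assigned so far: [3, 4]
unit clause [-5] forces x5=F; simplify:
  drop 5 from [5, 2, -1] -> [2, -1]
  satisfied 3 clause(s); 1 remain; assigned so far: [3, 4, 5]

Answer: 1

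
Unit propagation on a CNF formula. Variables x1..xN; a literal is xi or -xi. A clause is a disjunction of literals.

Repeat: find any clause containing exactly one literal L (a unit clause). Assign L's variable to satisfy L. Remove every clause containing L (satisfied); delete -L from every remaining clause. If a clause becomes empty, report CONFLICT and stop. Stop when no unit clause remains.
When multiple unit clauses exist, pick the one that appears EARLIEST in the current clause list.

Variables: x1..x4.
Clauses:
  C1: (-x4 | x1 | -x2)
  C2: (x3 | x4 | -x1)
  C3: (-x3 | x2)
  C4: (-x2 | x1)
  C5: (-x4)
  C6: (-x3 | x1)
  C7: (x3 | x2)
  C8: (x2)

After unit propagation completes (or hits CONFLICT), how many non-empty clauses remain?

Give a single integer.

unit clause [-4] forces x4=F; simplify:
  drop 4 from [3, 4, -1] -> [3, -1]
  satisfied 2 clause(s); 6 remain; assigned so far: [4]
unit clause [2] forces x2=T; simplify:
  drop -2 from [-2, 1] -> [1]
  satisfied 3 clause(s); 3 remain; assigned so far: [2, 4]
unit clause [1] forces x1=T; simplify:
  drop -1 from [3, -1] -> [3]
  satisfied 2 clause(s); 1 remain; assigned so far: [1, 2, 4]
unit clause [3] forces x3=T; simplify:
  satisfied 1 clause(s); 0 remain; assigned so far: [1, 2, 3, 4]

Answer: 0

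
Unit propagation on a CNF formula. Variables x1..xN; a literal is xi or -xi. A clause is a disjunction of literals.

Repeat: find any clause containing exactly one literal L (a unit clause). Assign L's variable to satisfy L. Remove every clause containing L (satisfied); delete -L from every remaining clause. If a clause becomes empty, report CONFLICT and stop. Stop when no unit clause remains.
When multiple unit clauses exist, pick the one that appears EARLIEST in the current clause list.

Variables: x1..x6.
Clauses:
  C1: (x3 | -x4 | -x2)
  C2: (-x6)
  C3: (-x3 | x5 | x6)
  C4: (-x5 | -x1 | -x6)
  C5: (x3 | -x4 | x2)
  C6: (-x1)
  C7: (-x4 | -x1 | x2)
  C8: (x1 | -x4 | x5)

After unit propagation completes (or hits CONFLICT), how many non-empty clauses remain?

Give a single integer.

Answer: 4

Derivation:
unit clause [-6] forces x6=F; simplify:
  drop 6 from [-3, 5, 6] -> [-3, 5]
  satisfied 2 clause(s); 6 remain; assigned so far: [6]
unit clause [-1] forces x1=F; simplify:
  drop 1 from [1, -4, 5] -> [-4, 5]
  satisfied 2 clause(s); 4 remain; assigned so far: [1, 6]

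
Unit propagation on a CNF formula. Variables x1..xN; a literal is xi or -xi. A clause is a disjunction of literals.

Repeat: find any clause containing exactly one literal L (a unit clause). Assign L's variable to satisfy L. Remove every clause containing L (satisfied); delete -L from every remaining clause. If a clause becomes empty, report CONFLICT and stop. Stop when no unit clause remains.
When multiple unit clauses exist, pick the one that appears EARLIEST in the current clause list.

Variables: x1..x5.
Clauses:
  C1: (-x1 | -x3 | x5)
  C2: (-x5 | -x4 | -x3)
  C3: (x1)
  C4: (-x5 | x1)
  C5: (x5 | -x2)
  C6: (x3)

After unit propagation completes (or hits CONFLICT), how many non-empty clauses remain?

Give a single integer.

unit clause [1] forces x1=T; simplify:
  drop -1 from [-1, -3, 5] -> [-3, 5]
  satisfied 2 clause(s); 4 remain; assigned so far: [1]
unit clause [3] forces x3=T; simplify:
  drop -3 from [-3, 5] -> [5]
  drop -3 from [-5, -4, -3] -> [-5, -4]
  satisfied 1 clause(s); 3 remain; assigned so far: [1, 3]
unit clause [5] forces x5=T; simplify:
  drop -5 from [-5, -4] -> [-4]
  satisfied 2 clause(s); 1 remain; assigned so far: [1, 3, 5]
unit clause [-4] forces x4=F; simplify:
  satisfied 1 clause(s); 0 remain; assigned so far: [1, 3, 4, 5]

Answer: 0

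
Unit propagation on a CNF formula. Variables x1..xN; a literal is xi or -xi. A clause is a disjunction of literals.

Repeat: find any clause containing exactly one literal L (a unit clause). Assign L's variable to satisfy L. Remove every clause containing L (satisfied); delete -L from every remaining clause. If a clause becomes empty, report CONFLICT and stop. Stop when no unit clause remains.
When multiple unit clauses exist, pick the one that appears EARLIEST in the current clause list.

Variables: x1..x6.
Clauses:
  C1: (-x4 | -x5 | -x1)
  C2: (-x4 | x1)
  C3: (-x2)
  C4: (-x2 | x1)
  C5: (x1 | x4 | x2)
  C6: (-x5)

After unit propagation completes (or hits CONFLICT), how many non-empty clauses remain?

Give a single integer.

unit clause [-2] forces x2=F; simplify:
  drop 2 from [1, 4, 2] -> [1, 4]
  satisfied 2 clause(s); 4 remain; assigned so far: [2]
unit clause [-5] forces x5=F; simplify:
  satisfied 2 clause(s); 2 remain; assigned so far: [2, 5]

Answer: 2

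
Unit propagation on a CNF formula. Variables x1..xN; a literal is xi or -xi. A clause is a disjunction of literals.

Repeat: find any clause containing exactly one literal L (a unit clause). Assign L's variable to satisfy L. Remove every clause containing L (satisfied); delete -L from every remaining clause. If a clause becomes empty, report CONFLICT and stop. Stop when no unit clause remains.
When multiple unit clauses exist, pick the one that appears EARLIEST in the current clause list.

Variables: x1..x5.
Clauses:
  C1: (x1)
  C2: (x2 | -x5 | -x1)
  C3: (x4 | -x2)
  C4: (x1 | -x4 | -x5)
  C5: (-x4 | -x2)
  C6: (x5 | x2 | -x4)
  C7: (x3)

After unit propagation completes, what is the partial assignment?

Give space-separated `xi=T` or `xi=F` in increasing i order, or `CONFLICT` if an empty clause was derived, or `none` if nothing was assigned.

unit clause [1] forces x1=T; simplify:
  drop -1 from [2, -5, -1] -> [2, -5]
  satisfied 2 clause(s); 5 remain; assigned so far: [1]
unit clause [3] forces x3=T; simplify:
  satisfied 1 clause(s); 4 remain; assigned so far: [1, 3]

Answer: x1=T x3=T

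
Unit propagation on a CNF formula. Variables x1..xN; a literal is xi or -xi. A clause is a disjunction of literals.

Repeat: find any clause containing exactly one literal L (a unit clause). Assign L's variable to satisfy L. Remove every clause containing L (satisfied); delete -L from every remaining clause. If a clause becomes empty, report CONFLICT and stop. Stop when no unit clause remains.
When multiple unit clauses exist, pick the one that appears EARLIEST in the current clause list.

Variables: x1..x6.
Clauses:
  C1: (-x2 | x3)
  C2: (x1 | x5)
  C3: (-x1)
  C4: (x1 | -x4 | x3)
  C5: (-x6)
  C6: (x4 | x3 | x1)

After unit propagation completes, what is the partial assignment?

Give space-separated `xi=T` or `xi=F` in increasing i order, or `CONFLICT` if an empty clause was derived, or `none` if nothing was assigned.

Answer: x1=F x5=T x6=F

Derivation:
unit clause [-1] forces x1=F; simplify:
  drop 1 from [1, 5] -> [5]
  drop 1 from [1, -4, 3] -> [-4, 3]
  drop 1 from [4, 3, 1] -> [4, 3]
  satisfied 1 clause(s); 5 remain; assigned so far: [1]
unit clause [5] forces x5=T; simplify:
  satisfied 1 clause(s); 4 remain; assigned so far: [1, 5]
unit clause [-6] forces x6=F; simplify:
  satisfied 1 clause(s); 3 remain; assigned so far: [1, 5, 6]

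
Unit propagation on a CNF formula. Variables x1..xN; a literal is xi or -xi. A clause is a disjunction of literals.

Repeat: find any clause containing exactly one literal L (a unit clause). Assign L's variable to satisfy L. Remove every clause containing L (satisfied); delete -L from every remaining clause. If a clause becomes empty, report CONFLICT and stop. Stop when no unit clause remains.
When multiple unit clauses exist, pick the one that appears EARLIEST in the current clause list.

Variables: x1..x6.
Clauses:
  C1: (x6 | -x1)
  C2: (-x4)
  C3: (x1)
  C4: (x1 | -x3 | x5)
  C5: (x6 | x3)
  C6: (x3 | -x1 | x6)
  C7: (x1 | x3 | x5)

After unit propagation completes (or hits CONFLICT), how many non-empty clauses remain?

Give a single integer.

unit clause [-4] forces x4=F; simplify:
  satisfied 1 clause(s); 6 remain; assigned so far: [4]
unit clause [1] forces x1=T; simplify:
  drop -1 from [6, -1] -> [6]
  drop -1 from [3, -1, 6] -> [3, 6]
  satisfied 3 clause(s); 3 remain; assigned so far: [1, 4]
unit clause [6] forces x6=T; simplify:
  satisfied 3 clause(s); 0 remain; assigned so far: [1, 4, 6]

Answer: 0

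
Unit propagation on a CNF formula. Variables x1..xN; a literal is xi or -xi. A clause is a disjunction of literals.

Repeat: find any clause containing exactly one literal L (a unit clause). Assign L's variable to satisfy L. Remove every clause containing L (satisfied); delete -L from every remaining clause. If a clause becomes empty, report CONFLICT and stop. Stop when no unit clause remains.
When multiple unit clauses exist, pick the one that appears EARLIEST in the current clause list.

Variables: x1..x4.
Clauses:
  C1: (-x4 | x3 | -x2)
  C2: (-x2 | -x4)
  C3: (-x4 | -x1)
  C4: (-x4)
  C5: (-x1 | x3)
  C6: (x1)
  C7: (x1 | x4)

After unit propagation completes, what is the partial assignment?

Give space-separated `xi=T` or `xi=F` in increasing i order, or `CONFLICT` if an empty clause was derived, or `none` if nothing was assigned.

Answer: x1=T x3=T x4=F

Derivation:
unit clause [-4] forces x4=F; simplify:
  drop 4 from [1, 4] -> [1]
  satisfied 4 clause(s); 3 remain; assigned so far: [4]
unit clause [1] forces x1=T; simplify:
  drop -1 from [-1, 3] -> [3]
  satisfied 2 clause(s); 1 remain; assigned so far: [1, 4]
unit clause [3] forces x3=T; simplify:
  satisfied 1 clause(s); 0 remain; assigned so far: [1, 3, 4]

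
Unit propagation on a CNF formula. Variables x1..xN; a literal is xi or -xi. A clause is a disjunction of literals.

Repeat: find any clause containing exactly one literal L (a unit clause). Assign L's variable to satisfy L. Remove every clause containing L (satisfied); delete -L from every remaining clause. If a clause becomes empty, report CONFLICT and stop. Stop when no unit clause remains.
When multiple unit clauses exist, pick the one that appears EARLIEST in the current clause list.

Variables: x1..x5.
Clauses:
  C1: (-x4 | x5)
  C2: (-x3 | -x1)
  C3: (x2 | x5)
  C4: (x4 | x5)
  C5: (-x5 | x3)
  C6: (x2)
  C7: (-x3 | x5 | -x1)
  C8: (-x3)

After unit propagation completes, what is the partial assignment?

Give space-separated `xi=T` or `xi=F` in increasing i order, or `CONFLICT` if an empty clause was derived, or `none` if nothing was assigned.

Answer: CONFLICT

Derivation:
unit clause [2] forces x2=T; simplify:
  satisfied 2 clause(s); 6 remain; assigned so far: [2]
unit clause [-3] forces x3=F; simplify:
  drop 3 from [-5, 3] -> [-5]
  satisfied 3 clause(s); 3 remain; assigned so far: [2, 3]
unit clause [-5] forces x5=F; simplify:
  drop 5 from [-4, 5] -> [-4]
  drop 5 from [4, 5] -> [4]
  satisfied 1 clause(s); 2 remain; assigned so far: [2, 3, 5]
unit clause [-4] forces x4=F; simplify:
  drop 4 from [4] -> [] (empty!)
  satisfied 1 clause(s); 1 remain; assigned so far: [2, 3, 4, 5]
CONFLICT (empty clause)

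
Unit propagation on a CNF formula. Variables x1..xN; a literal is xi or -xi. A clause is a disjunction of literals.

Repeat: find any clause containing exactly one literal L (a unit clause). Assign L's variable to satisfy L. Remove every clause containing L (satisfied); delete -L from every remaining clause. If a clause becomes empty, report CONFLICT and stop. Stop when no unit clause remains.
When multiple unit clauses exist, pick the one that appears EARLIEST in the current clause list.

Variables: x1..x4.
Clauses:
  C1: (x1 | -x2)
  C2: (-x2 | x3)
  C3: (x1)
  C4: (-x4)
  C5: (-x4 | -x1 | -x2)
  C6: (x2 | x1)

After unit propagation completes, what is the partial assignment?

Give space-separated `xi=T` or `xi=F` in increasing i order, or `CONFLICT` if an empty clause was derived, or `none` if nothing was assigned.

Answer: x1=T x4=F

Derivation:
unit clause [1] forces x1=T; simplify:
  drop -1 from [-4, -1, -2] -> [-4, -2]
  satisfied 3 clause(s); 3 remain; assigned so far: [1]
unit clause [-4] forces x4=F; simplify:
  satisfied 2 clause(s); 1 remain; assigned so far: [1, 4]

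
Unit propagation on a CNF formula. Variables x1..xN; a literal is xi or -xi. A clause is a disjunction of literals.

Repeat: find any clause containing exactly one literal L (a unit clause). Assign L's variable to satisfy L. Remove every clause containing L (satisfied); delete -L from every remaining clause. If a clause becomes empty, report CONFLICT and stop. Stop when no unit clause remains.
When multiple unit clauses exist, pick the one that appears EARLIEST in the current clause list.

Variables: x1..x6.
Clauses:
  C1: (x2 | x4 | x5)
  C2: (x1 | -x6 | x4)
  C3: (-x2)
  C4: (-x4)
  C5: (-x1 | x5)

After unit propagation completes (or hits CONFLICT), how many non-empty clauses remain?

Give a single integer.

unit clause [-2] forces x2=F; simplify:
  drop 2 from [2, 4, 5] -> [4, 5]
  satisfied 1 clause(s); 4 remain; assigned so far: [2]
unit clause [-4] forces x4=F; simplify:
  drop 4 from [4, 5] -> [5]
  drop 4 from [1, -6, 4] -> [1, -6]
  satisfied 1 clause(s); 3 remain; assigned so far: [2, 4]
unit clause [5] forces x5=T; simplify:
  satisfied 2 clause(s); 1 remain; assigned so far: [2, 4, 5]

Answer: 1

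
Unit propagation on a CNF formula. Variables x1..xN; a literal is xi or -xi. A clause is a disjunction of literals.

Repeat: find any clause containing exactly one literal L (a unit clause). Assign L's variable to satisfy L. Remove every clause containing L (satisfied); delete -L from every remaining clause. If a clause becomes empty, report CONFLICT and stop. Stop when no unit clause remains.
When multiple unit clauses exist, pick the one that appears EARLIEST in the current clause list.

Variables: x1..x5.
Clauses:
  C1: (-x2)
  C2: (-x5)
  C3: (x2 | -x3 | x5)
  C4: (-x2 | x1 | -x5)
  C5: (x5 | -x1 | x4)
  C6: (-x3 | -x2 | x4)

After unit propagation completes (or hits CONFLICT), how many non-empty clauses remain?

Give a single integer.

Answer: 1

Derivation:
unit clause [-2] forces x2=F; simplify:
  drop 2 from [2, -3, 5] -> [-3, 5]
  satisfied 3 clause(s); 3 remain; assigned so far: [2]
unit clause [-5] forces x5=F; simplify:
  drop 5 from [-3, 5] -> [-3]
  drop 5 from [5, -1, 4] -> [-1, 4]
  satisfied 1 clause(s); 2 remain; assigned so far: [2, 5]
unit clause [-3] forces x3=F; simplify:
  satisfied 1 clause(s); 1 remain; assigned so far: [2, 3, 5]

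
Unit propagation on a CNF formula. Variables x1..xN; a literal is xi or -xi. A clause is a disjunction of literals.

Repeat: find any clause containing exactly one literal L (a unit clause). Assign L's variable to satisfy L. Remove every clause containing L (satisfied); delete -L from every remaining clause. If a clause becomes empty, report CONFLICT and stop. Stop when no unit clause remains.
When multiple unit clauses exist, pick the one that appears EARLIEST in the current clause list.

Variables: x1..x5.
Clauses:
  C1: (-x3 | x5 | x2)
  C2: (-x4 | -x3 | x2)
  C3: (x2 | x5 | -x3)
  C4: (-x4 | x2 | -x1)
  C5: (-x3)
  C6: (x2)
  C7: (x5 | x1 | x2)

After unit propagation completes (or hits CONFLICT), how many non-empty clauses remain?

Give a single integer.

Answer: 0

Derivation:
unit clause [-3] forces x3=F; simplify:
  satisfied 4 clause(s); 3 remain; assigned so far: [3]
unit clause [2] forces x2=T; simplify:
  satisfied 3 clause(s); 0 remain; assigned so far: [2, 3]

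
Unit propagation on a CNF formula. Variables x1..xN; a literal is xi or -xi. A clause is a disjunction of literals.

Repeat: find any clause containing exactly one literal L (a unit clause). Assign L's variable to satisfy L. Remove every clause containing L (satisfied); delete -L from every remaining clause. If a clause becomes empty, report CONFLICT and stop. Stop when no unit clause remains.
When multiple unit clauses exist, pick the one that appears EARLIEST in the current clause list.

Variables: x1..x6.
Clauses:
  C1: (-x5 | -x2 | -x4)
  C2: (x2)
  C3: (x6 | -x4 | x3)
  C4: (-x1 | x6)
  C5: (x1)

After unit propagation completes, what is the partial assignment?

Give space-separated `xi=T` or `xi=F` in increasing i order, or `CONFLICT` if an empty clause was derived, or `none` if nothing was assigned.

unit clause [2] forces x2=T; simplify:
  drop -2 from [-5, -2, -4] -> [-5, -4]
  satisfied 1 clause(s); 4 remain; assigned so far: [2]
unit clause [1] forces x1=T; simplify:
  drop -1 from [-1, 6] -> [6]
  satisfied 1 clause(s); 3 remain; assigned so far: [1, 2]
unit clause [6] forces x6=T; simplify:
  satisfied 2 clause(s); 1 remain; assigned so far: [1, 2, 6]

Answer: x1=T x2=T x6=T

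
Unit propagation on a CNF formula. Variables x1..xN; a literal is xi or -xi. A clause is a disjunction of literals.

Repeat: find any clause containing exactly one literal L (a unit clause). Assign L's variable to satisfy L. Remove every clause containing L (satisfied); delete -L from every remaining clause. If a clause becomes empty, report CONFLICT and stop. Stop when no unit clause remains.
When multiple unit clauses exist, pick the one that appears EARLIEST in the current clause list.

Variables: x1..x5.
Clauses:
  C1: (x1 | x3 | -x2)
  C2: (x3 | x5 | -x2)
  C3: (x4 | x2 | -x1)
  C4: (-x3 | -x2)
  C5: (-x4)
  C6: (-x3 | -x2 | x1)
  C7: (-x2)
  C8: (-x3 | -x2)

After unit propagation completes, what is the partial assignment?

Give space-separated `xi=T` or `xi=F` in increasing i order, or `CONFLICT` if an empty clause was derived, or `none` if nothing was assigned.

Answer: x1=F x2=F x4=F

Derivation:
unit clause [-4] forces x4=F; simplify:
  drop 4 from [4, 2, -1] -> [2, -1]
  satisfied 1 clause(s); 7 remain; assigned so far: [4]
unit clause [-2] forces x2=F; simplify:
  drop 2 from [2, -1] -> [-1]
  satisfied 6 clause(s); 1 remain; assigned so far: [2, 4]
unit clause [-1] forces x1=F; simplify:
  satisfied 1 clause(s); 0 remain; assigned so far: [1, 2, 4]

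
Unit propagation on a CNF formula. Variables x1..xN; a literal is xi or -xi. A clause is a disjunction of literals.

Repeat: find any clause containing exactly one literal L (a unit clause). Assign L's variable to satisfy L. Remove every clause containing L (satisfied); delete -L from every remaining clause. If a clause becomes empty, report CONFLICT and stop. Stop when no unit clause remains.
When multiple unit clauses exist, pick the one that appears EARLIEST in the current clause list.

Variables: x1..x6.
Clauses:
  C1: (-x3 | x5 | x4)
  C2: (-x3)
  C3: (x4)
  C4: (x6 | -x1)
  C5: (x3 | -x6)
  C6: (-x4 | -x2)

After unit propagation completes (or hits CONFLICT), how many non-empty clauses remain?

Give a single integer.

Answer: 0

Derivation:
unit clause [-3] forces x3=F; simplify:
  drop 3 from [3, -6] -> [-6]
  satisfied 2 clause(s); 4 remain; assigned so far: [3]
unit clause [4] forces x4=T; simplify:
  drop -4 from [-4, -2] -> [-2]
  satisfied 1 clause(s); 3 remain; assigned so far: [3, 4]
unit clause [-6] forces x6=F; simplify:
  drop 6 from [6, -1] -> [-1]
  satisfied 1 clause(s); 2 remain; assigned so far: [3, 4, 6]
unit clause [-1] forces x1=F; simplify:
  satisfied 1 clause(s); 1 remain; assigned so far: [1, 3, 4, 6]
unit clause [-2] forces x2=F; simplify:
  satisfied 1 clause(s); 0 remain; assigned so far: [1, 2, 3, 4, 6]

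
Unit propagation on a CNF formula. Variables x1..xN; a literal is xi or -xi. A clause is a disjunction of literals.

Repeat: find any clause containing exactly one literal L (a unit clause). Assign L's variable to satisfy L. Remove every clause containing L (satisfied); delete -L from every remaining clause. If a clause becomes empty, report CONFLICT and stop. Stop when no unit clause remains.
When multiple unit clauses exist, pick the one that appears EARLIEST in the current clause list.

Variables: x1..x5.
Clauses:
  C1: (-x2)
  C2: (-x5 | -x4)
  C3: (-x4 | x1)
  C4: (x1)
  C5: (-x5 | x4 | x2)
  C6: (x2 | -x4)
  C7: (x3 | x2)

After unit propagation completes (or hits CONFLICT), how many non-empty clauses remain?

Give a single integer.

unit clause [-2] forces x2=F; simplify:
  drop 2 from [-5, 4, 2] -> [-5, 4]
  drop 2 from [2, -4] -> [-4]
  drop 2 from [3, 2] -> [3]
  satisfied 1 clause(s); 6 remain; assigned so far: [2]
unit clause [1] forces x1=T; simplify:
  satisfied 2 clause(s); 4 remain; assigned so far: [1, 2]
unit clause [-4] forces x4=F; simplify:
  drop 4 from [-5, 4] -> [-5]
  satisfied 2 clause(s); 2 remain; assigned so far: [1, 2, 4]
unit clause [-5] forces x5=F; simplify:
  satisfied 1 clause(s); 1 remain; assigned so far: [1, 2, 4, 5]
unit clause [3] forces x3=T; simplify:
  satisfied 1 clause(s); 0 remain; assigned so far: [1, 2, 3, 4, 5]

Answer: 0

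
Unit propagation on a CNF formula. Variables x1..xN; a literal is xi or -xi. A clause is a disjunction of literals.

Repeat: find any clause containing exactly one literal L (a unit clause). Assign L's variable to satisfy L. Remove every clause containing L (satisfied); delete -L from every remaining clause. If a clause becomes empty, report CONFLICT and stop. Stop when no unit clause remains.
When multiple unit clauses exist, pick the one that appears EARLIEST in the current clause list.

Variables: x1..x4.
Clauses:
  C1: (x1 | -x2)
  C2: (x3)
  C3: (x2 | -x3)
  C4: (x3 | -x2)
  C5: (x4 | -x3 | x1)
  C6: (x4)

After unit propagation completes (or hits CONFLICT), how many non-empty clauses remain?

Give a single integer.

unit clause [3] forces x3=T; simplify:
  drop -3 from [2, -3] -> [2]
  drop -3 from [4, -3, 1] -> [4, 1]
  satisfied 2 clause(s); 4 remain; assigned so far: [3]
unit clause [2] forces x2=T; simplify:
  drop -2 from [1, -2] -> [1]
  satisfied 1 clause(s); 3 remain; assigned so far: [2, 3]
unit clause [1] forces x1=T; simplify:
  satisfied 2 clause(s); 1 remain; assigned so far: [1, 2, 3]
unit clause [4] forces x4=T; simplify:
  satisfied 1 clause(s); 0 remain; assigned so far: [1, 2, 3, 4]

Answer: 0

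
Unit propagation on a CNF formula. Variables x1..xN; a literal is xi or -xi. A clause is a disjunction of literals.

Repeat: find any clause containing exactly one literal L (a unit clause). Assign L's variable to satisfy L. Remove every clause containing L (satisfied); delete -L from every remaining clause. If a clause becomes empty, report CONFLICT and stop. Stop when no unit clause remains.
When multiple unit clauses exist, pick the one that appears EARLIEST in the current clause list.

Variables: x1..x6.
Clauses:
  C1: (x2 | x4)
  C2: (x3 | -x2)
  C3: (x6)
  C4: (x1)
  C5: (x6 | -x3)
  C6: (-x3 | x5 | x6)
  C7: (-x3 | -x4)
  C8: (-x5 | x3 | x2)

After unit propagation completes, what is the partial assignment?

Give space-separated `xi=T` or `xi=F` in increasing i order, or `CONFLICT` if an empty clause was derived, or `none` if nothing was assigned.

Answer: x1=T x6=T

Derivation:
unit clause [6] forces x6=T; simplify:
  satisfied 3 clause(s); 5 remain; assigned so far: [6]
unit clause [1] forces x1=T; simplify:
  satisfied 1 clause(s); 4 remain; assigned so far: [1, 6]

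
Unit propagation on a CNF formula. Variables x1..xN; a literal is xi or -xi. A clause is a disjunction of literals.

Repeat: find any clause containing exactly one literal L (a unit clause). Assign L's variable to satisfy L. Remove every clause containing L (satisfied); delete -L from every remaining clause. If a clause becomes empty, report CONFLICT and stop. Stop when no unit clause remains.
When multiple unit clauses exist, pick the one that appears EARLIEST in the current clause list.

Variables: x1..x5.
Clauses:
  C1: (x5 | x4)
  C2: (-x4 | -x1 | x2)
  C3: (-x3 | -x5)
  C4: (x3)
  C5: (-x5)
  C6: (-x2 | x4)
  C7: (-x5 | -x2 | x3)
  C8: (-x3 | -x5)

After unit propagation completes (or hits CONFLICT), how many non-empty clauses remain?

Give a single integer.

Answer: 1

Derivation:
unit clause [3] forces x3=T; simplify:
  drop -3 from [-3, -5] -> [-5]
  drop -3 from [-3, -5] -> [-5]
  satisfied 2 clause(s); 6 remain; assigned so far: [3]
unit clause [-5] forces x5=F; simplify:
  drop 5 from [5, 4] -> [4]
  satisfied 3 clause(s); 3 remain; assigned so far: [3, 5]
unit clause [4] forces x4=T; simplify:
  drop -4 from [-4, -1, 2] -> [-1, 2]
  satisfied 2 clause(s); 1 remain; assigned so far: [3, 4, 5]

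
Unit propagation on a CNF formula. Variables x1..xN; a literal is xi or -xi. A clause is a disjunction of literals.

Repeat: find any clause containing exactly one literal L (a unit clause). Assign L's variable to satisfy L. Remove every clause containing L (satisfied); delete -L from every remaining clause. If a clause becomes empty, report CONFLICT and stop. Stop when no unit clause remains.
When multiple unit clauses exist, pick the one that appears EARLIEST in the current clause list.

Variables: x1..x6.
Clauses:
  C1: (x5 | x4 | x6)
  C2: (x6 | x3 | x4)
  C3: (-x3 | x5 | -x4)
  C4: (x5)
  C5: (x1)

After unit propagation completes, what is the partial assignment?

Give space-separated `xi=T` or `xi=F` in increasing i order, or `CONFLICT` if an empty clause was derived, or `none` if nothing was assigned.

unit clause [5] forces x5=T; simplify:
  satisfied 3 clause(s); 2 remain; assigned so far: [5]
unit clause [1] forces x1=T; simplify:
  satisfied 1 clause(s); 1 remain; assigned so far: [1, 5]

Answer: x1=T x5=T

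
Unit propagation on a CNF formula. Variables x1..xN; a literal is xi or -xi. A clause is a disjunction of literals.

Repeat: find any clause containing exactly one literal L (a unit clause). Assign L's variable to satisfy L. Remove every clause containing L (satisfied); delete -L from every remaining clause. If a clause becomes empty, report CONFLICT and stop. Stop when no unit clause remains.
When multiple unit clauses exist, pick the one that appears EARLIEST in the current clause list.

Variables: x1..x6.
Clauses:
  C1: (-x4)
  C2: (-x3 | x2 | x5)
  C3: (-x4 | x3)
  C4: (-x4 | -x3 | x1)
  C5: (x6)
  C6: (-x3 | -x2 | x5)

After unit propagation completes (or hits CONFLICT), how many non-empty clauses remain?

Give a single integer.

unit clause [-4] forces x4=F; simplify:
  satisfied 3 clause(s); 3 remain; assigned so far: [4]
unit clause [6] forces x6=T; simplify:
  satisfied 1 clause(s); 2 remain; assigned so far: [4, 6]

Answer: 2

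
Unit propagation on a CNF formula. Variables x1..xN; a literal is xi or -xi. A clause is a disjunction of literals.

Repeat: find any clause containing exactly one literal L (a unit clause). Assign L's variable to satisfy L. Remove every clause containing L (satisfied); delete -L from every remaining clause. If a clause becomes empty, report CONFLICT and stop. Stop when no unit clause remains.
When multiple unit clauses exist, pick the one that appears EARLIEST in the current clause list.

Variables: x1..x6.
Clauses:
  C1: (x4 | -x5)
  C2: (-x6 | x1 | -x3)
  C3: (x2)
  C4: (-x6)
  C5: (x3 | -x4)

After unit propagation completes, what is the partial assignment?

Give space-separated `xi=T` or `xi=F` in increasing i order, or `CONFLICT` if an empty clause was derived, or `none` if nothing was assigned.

Answer: x2=T x6=F

Derivation:
unit clause [2] forces x2=T; simplify:
  satisfied 1 clause(s); 4 remain; assigned so far: [2]
unit clause [-6] forces x6=F; simplify:
  satisfied 2 clause(s); 2 remain; assigned so far: [2, 6]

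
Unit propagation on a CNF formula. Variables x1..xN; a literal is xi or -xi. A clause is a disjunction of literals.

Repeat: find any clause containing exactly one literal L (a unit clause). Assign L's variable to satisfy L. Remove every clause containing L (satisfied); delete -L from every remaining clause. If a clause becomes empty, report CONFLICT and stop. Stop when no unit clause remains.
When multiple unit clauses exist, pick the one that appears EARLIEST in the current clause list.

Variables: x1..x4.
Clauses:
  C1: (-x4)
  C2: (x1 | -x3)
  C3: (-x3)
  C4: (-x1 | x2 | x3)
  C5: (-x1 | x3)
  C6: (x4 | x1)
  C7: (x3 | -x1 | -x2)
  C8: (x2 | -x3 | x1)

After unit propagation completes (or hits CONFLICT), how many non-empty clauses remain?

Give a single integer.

unit clause [-4] forces x4=F; simplify:
  drop 4 from [4, 1] -> [1]
  satisfied 1 clause(s); 7 remain; assigned so far: [4]
unit clause [-3] forces x3=F; simplify:
  drop 3 from [-1, 2, 3] -> [-1, 2]
  drop 3 from [-1, 3] -> [-1]
  drop 3 from [3, -1, -2] -> [-1, -2]
  satisfied 3 clause(s); 4 remain; assigned so far: [3, 4]
unit clause [-1] forces x1=F; simplify:
  drop 1 from [1] -> [] (empty!)
  satisfied 3 clause(s); 1 remain; assigned so far: [1, 3, 4]
CONFLICT (empty clause)

Answer: 0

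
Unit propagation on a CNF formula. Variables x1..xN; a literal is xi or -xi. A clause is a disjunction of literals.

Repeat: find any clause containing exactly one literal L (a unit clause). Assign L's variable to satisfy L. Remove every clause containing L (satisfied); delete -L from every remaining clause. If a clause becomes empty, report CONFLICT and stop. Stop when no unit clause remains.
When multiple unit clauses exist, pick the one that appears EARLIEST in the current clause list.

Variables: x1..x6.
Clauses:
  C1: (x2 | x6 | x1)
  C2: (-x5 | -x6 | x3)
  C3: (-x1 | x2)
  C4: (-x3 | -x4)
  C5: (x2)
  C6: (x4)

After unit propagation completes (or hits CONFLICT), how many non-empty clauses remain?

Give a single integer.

unit clause [2] forces x2=T; simplify:
  satisfied 3 clause(s); 3 remain; assigned so far: [2]
unit clause [4] forces x4=T; simplify:
  drop -4 from [-3, -4] -> [-3]
  satisfied 1 clause(s); 2 remain; assigned so far: [2, 4]
unit clause [-3] forces x3=F; simplify:
  drop 3 from [-5, -6, 3] -> [-5, -6]
  satisfied 1 clause(s); 1 remain; assigned so far: [2, 3, 4]

Answer: 1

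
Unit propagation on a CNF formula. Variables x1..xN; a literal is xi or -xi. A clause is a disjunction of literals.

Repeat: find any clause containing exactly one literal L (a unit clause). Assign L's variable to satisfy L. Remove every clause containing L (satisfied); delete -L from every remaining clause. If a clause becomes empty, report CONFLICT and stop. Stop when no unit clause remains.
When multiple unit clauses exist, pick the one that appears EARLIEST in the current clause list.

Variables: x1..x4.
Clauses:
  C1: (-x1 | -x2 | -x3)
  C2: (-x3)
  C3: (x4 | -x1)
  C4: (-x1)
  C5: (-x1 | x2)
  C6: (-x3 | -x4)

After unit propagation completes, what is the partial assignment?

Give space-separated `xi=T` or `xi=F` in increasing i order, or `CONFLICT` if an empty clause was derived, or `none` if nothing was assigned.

Answer: x1=F x3=F

Derivation:
unit clause [-3] forces x3=F; simplify:
  satisfied 3 clause(s); 3 remain; assigned so far: [3]
unit clause [-1] forces x1=F; simplify:
  satisfied 3 clause(s); 0 remain; assigned so far: [1, 3]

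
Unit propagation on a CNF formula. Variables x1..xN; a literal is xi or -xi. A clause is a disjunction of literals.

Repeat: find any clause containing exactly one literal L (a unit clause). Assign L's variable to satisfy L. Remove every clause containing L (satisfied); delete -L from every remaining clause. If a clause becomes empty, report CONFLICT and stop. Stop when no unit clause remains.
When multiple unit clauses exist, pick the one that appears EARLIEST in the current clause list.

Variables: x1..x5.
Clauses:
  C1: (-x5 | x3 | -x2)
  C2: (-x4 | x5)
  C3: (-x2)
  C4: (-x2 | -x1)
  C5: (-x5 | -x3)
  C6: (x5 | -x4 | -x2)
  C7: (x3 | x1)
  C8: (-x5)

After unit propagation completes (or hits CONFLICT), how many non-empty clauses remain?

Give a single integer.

unit clause [-2] forces x2=F; simplify:
  satisfied 4 clause(s); 4 remain; assigned so far: [2]
unit clause [-5] forces x5=F; simplify:
  drop 5 from [-4, 5] -> [-4]
  satisfied 2 clause(s); 2 remain; assigned so far: [2, 5]
unit clause [-4] forces x4=F; simplify:
  satisfied 1 clause(s); 1 remain; assigned so far: [2, 4, 5]

Answer: 1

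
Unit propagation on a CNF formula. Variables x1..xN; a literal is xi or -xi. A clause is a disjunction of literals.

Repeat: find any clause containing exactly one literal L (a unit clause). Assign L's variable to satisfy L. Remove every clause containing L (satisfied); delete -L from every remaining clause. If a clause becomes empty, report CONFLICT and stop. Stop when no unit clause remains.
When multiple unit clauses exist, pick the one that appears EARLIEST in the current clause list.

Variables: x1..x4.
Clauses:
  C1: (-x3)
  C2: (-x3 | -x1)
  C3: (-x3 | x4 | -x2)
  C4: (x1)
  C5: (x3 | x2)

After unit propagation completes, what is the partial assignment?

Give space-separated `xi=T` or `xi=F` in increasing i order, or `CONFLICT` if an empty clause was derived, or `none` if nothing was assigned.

unit clause [-3] forces x3=F; simplify:
  drop 3 from [3, 2] -> [2]
  satisfied 3 clause(s); 2 remain; assigned so far: [3]
unit clause [1] forces x1=T; simplify:
  satisfied 1 clause(s); 1 remain; assigned so far: [1, 3]
unit clause [2] forces x2=T; simplify:
  satisfied 1 clause(s); 0 remain; assigned so far: [1, 2, 3]

Answer: x1=T x2=T x3=F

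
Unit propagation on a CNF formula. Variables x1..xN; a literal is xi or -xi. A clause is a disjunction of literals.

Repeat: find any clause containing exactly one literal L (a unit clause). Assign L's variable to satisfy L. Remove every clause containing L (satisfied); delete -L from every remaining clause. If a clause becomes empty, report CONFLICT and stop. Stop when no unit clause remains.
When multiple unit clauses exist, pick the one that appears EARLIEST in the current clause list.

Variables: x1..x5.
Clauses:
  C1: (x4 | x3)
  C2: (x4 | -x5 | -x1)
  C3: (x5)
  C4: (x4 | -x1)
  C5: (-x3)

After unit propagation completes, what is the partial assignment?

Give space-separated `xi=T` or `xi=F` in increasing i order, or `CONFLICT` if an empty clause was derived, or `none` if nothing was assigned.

Answer: x3=F x4=T x5=T

Derivation:
unit clause [5] forces x5=T; simplify:
  drop -5 from [4, -5, -1] -> [4, -1]
  satisfied 1 clause(s); 4 remain; assigned so far: [5]
unit clause [-3] forces x3=F; simplify:
  drop 3 from [4, 3] -> [4]
  satisfied 1 clause(s); 3 remain; assigned so far: [3, 5]
unit clause [4] forces x4=T; simplify:
  satisfied 3 clause(s); 0 remain; assigned so far: [3, 4, 5]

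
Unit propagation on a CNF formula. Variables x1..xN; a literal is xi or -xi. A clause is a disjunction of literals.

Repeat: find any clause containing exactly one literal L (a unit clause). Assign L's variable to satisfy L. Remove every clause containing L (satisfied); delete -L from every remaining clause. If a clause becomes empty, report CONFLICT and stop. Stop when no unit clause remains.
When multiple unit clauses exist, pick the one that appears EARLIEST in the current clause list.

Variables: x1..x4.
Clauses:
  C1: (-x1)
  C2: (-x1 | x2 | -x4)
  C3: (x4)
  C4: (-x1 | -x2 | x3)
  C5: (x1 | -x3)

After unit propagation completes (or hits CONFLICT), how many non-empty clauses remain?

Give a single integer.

unit clause [-1] forces x1=F; simplify:
  drop 1 from [1, -3] -> [-3]
  satisfied 3 clause(s); 2 remain; assigned so far: [1]
unit clause [4] forces x4=T; simplify:
  satisfied 1 clause(s); 1 remain; assigned so far: [1, 4]
unit clause [-3] forces x3=F; simplify:
  satisfied 1 clause(s); 0 remain; assigned so far: [1, 3, 4]

Answer: 0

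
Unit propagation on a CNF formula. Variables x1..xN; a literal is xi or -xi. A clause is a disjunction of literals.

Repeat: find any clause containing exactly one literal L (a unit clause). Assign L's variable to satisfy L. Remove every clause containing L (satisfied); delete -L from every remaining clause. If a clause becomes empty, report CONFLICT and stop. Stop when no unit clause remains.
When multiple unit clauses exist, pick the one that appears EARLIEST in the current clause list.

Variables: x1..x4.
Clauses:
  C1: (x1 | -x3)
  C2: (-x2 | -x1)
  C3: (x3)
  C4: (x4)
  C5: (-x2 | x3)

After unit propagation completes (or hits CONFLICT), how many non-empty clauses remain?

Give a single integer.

unit clause [3] forces x3=T; simplify:
  drop -3 from [1, -3] -> [1]
  satisfied 2 clause(s); 3 remain; assigned so far: [3]
unit clause [1] forces x1=T; simplify:
  drop -1 from [-2, -1] -> [-2]
  satisfied 1 clause(s); 2 remain; assigned so far: [1, 3]
unit clause [-2] forces x2=F; simplify:
  satisfied 1 clause(s); 1 remain; assigned so far: [1, 2, 3]
unit clause [4] forces x4=T; simplify:
  satisfied 1 clause(s); 0 remain; assigned so far: [1, 2, 3, 4]

Answer: 0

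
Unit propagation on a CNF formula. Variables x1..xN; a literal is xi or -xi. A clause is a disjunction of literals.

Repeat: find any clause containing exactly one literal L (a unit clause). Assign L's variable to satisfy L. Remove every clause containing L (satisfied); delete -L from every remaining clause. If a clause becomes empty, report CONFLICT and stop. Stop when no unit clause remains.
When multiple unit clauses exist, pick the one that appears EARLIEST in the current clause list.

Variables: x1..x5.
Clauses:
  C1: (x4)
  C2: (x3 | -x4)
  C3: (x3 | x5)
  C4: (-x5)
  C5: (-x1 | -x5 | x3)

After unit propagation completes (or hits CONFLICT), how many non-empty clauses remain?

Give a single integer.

Answer: 0

Derivation:
unit clause [4] forces x4=T; simplify:
  drop -4 from [3, -4] -> [3]
  satisfied 1 clause(s); 4 remain; assigned so far: [4]
unit clause [3] forces x3=T; simplify:
  satisfied 3 clause(s); 1 remain; assigned so far: [3, 4]
unit clause [-5] forces x5=F; simplify:
  satisfied 1 clause(s); 0 remain; assigned so far: [3, 4, 5]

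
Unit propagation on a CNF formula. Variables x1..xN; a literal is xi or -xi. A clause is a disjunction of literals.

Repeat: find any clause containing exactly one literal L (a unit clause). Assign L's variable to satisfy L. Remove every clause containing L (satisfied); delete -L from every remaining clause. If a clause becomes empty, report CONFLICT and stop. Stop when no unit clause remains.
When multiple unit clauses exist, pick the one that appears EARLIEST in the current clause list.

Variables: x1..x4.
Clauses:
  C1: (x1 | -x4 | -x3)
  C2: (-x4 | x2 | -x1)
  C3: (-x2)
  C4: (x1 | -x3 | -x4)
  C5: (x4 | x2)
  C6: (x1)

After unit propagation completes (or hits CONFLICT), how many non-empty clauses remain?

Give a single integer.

unit clause [-2] forces x2=F; simplify:
  drop 2 from [-4, 2, -1] -> [-4, -1]
  drop 2 from [4, 2] -> [4]
  satisfied 1 clause(s); 5 remain; assigned so far: [2]
unit clause [4] forces x4=T; simplify:
  drop -4 from [1, -4, -3] -> [1, -3]
  drop -4 from [-4, -1] -> [-1]
  drop -4 from [1, -3, -4] -> [1, -3]
  satisfied 1 clause(s); 4 remain; assigned so far: [2, 4]
unit clause [-1] forces x1=F; simplify:
  drop 1 from [1, -3] -> [-3]
  drop 1 from [1, -3] -> [-3]
  drop 1 from [1] -> [] (empty!)
  satisfied 1 clause(s); 3 remain; assigned so far: [1, 2, 4]
CONFLICT (empty clause)

Answer: 2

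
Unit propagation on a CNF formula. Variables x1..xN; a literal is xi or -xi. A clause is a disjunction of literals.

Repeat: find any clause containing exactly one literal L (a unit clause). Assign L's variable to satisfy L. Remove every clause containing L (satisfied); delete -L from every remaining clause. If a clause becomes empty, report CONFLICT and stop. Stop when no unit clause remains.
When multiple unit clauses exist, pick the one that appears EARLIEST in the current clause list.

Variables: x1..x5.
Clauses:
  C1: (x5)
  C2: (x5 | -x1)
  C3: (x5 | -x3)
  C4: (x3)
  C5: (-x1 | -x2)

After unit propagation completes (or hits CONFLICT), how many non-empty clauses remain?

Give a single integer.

Answer: 1

Derivation:
unit clause [5] forces x5=T; simplify:
  satisfied 3 clause(s); 2 remain; assigned so far: [5]
unit clause [3] forces x3=T; simplify:
  satisfied 1 clause(s); 1 remain; assigned so far: [3, 5]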